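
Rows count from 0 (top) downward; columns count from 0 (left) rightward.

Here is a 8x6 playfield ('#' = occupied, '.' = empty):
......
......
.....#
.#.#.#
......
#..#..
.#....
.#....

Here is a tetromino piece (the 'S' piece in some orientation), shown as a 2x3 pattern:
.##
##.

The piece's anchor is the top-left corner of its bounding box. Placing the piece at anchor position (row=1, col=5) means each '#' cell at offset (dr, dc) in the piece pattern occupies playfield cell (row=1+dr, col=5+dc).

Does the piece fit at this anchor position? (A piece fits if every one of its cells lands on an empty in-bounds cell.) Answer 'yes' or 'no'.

Check each piece cell at anchor (1, 5):
  offset (0,1) -> (1,6): out of bounds -> FAIL
  offset (0,2) -> (1,7): out of bounds -> FAIL
  offset (1,0) -> (2,5): occupied ('#') -> FAIL
  offset (1,1) -> (2,6): out of bounds -> FAIL
All cells valid: no

Answer: no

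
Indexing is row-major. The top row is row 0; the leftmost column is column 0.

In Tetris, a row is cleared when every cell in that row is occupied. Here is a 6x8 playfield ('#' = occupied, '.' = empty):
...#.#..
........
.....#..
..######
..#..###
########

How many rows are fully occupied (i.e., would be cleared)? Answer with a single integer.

Answer: 1

Derivation:
Check each row:
  row 0: 6 empty cells -> not full
  row 1: 8 empty cells -> not full
  row 2: 7 empty cells -> not full
  row 3: 2 empty cells -> not full
  row 4: 4 empty cells -> not full
  row 5: 0 empty cells -> FULL (clear)
Total rows cleared: 1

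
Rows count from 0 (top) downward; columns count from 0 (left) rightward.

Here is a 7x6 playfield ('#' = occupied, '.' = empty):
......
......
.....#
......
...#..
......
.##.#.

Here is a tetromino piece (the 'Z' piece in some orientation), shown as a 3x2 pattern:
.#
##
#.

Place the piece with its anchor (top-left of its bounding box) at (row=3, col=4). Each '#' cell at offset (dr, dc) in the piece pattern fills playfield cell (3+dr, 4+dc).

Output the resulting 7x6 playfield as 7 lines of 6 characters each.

Fill (3+0,4+1) = (3,5)
Fill (3+1,4+0) = (4,4)
Fill (3+1,4+1) = (4,5)
Fill (3+2,4+0) = (5,4)

Answer: ......
......
.....#
.....#
...###
....#.
.##.#.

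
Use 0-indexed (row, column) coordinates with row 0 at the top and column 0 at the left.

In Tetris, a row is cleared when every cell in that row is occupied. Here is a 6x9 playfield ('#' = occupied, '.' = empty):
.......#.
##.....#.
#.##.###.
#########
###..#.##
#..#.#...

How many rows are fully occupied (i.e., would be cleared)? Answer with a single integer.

Check each row:
  row 0: 8 empty cells -> not full
  row 1: 6 empty cells -> not full
  row 2: 3 empty cells -> not full
  row 3: 0 empty cells -> FULL (clear)
  row 4: 3 empty cells -> not full
  row 5: 6 empty cells -> not full
Total rows cleared: 1

Answer: 1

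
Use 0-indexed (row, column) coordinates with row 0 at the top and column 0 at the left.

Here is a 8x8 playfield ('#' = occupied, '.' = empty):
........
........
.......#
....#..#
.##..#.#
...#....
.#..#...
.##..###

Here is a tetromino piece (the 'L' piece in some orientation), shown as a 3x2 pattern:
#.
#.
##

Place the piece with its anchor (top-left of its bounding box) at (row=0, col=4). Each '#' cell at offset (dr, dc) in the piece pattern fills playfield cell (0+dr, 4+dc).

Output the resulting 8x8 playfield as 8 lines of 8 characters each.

Answer: ....#...
....#...
....##.#
....#..#
.##..#.#
...#....
.#..#...
.##..###

Derivation:
Fill (0+0,4+0) = (0,4)
Fill (0+1,4+0) = (1,4)
Fill (0+2,4+0) = (2,4)
Fill (0+2,4+1) = (2,5)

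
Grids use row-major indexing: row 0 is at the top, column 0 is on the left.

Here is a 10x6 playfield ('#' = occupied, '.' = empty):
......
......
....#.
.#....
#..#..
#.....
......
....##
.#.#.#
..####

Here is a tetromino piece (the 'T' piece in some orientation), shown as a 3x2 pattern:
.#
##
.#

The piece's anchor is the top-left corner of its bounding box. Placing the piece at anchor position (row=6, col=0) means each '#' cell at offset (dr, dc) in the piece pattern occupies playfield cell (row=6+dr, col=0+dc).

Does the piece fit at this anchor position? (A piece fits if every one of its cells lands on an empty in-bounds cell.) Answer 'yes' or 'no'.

Answer: no

Derivation:
Check each piece cell at anchor (6, 0):
  offset (0,1) -> (6,1): empty -> OK
  offset (1,0) -> (7,0): empty -> OK
  offset (1,1) -> (7,1): empty -> OK
  offset (2,1) -> (8,1): occupied ('#') -> FAIL
All cells valid: no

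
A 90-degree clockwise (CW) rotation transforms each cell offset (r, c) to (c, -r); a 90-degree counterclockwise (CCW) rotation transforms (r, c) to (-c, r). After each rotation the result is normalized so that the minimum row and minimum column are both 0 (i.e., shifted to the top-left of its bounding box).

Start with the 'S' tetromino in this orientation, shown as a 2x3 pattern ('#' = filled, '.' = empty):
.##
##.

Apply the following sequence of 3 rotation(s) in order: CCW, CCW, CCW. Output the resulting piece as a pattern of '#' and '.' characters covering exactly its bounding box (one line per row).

Start:
.##
##.
After rotation 1 (CCW):
#.
##
.#
After rotation 2 (CCW):
.##
##.
After rotation 3 (CCW):
#.
##
.#

Answer: #.
##
.#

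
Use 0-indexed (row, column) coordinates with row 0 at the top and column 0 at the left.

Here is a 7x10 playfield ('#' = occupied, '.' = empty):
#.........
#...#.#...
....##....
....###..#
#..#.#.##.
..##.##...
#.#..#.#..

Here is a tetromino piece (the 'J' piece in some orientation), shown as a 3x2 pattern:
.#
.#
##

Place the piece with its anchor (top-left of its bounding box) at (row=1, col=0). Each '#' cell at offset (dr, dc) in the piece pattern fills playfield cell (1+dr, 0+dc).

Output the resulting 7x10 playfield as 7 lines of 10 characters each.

Answer: #.........
##..#.#...
.#..##....
##..###..#
#..#.#.##.
..##.##...
#.#..#.#..

Derivation:
Fill (1+0,0+1) = (1,1)
Fill (1+1,0+1) = (2,1)
Fill (1+2,0+0) = (3,0)
Fill (1+2,0+1) = (3,1)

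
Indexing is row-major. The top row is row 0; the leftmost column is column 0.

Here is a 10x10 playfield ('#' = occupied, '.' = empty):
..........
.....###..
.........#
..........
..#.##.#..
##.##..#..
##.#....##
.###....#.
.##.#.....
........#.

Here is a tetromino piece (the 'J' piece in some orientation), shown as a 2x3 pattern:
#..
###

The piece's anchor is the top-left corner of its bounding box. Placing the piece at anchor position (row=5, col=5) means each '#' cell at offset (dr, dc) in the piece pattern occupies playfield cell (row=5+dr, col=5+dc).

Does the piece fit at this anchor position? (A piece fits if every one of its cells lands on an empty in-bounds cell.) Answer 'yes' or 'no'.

Answer: yes

Derivation:
Check each piece cell at anchor (5, 5):
  offset (0,0) -> (5,5): empty -> OK
  offset (1,0) -> (6,5): empty -> OK
  offset (1,1) -> (6,6): empty -> OK
  offset (1,2) -> (6,7): empty -> OK
All cells valid: yes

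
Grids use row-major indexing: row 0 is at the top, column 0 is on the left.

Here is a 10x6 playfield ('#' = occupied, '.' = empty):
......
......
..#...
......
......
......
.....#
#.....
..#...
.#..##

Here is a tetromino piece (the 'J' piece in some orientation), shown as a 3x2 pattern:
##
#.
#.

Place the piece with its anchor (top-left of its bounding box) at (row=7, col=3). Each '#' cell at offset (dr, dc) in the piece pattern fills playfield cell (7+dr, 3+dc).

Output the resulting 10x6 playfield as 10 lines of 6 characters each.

Answer: ......
......
..#...
......
......
......
.....#
#..##.
..##..
.#.###

Derivation:
Fill (7+0,3+0) = (7,3)
Fill (7+0,3+1) = (7,4)
Fill (7+1,3+0) = (8,3)
Fill (7+2,3+0) = (9,3)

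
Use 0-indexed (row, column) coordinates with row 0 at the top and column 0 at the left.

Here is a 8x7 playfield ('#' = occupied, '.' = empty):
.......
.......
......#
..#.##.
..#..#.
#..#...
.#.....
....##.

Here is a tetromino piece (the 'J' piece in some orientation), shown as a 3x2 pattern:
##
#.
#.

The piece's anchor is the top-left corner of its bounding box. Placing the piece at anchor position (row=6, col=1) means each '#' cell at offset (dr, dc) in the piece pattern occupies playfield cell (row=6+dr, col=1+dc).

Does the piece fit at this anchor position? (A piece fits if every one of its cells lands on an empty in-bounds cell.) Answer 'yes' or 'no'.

Check each piece cell at anchor (6, 1):
  offset (0,0) -> (6,1): occupied ('#') -> FAIL
  offset (0,1) -> (6,2): empty -> OK
  offset (1,0) -> (7,1): empty -> OK
  offset (2,0) -> (8,1): out of bounds -> FAIL
All cells valid: no

Answer: no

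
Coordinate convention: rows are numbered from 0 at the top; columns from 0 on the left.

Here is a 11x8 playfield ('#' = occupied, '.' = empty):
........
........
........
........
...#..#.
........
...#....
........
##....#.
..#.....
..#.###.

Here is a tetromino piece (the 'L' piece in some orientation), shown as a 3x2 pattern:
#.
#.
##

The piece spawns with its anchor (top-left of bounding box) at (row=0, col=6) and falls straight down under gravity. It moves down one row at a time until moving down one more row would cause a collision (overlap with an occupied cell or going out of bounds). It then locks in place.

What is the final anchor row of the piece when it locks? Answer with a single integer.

Spawn at (row=0, col=6). Try each row:
  row 0: fits
  row 1: fits
  row 2: blocked -> lock at row 1

Answer: 1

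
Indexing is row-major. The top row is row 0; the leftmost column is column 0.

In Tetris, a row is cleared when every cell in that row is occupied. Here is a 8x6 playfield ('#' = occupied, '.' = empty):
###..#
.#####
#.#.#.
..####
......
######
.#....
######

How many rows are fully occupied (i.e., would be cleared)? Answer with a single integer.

Check each row:
  row 0: 2 empty cells -> not full
  row 1: 1 empty cell -> not full
  row 2: 3 empty cells -> not full
  row 3: 2 empty cells -> not full
  row 4: 6 empty cells -> not full
  row 5: 0 empty cells -> FULL (clear)
  row 6: 5 empty cells -> not full
  row 7: 0 empty cells -> FULL (clear)
Total rows cleared: 2

Answer: 2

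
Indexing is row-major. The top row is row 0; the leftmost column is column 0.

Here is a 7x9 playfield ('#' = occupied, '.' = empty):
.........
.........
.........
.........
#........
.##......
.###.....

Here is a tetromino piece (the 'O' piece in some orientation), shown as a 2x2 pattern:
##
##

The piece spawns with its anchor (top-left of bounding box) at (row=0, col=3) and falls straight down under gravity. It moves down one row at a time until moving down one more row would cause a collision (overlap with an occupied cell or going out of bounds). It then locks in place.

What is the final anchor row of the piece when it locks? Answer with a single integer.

Spawn at (row=0, col=3). Try each row:
  row 0: fits
  row 1: fits
  row 2: fits
  row 3: fits
  row 4: fits
  row 5: blocked -> lock at row 4

Answer: 4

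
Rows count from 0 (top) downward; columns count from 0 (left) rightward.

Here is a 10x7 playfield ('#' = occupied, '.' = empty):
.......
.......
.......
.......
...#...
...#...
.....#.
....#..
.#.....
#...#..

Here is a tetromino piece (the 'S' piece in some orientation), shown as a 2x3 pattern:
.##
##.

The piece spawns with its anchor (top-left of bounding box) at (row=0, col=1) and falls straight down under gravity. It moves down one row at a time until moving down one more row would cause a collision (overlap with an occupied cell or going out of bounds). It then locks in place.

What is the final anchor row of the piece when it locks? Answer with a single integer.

Spawn at (row=0, col=1). Try each row:
  row 0: fits
  row 1: fits
  row 2: fits
  row 3: fits
  row 4: blocked -> lock at row 3

Answer: 3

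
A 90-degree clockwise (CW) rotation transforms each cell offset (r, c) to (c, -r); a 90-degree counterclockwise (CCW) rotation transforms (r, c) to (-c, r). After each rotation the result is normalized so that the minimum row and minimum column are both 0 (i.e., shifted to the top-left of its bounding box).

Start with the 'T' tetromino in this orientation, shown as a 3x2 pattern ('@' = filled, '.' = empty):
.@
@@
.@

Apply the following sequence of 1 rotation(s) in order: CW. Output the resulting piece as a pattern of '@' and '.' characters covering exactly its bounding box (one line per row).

Answer: .@.
@@@

Derivation:
Start:
.@
@@
.@
After rotation 1 (CW):
.@.
@@@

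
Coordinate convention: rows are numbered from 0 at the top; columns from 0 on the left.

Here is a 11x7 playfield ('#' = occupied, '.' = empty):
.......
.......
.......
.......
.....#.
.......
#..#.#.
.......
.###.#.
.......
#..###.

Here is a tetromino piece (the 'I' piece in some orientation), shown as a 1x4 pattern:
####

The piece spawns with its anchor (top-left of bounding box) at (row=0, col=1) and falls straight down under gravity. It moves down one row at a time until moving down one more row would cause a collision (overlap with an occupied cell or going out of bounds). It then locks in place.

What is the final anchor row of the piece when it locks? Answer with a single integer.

Spawn at (row=0, col=1). Try each row:
  row 0: fits
  row 1: fits
  row 2: fits
  row 3: fits
  row 4: fits
  row 5: fits
  row 6: blocked -> lock at row 5

Answer: 5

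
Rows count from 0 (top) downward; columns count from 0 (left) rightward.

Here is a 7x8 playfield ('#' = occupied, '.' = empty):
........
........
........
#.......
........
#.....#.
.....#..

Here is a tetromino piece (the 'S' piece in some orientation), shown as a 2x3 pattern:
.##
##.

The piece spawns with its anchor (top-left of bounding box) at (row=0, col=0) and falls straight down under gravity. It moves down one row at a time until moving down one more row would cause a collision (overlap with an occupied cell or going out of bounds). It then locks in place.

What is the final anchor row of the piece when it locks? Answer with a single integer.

Spawn at (row=0, col=0). Try each row:
  row 0: fits
  row 1: fits
  row 2: blocked -> lock at row 1

Answer: 1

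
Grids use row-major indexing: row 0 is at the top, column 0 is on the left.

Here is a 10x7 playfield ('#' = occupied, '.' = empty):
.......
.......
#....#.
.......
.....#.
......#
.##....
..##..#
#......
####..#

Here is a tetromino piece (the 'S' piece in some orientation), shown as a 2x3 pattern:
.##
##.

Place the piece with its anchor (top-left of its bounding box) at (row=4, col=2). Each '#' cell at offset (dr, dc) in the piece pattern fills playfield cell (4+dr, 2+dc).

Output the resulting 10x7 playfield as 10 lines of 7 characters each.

Fill (4+0,2+1) = (4,3)
Fill (4+0,2+2) = (4,4)
Fill (4+1,2+0) = (5,2)
Fill (4+1,2+1) = (5,3)

Answer: .......
.......
#....#.
.......
...###.
..##..#
.##....
..##..#
#......
####..#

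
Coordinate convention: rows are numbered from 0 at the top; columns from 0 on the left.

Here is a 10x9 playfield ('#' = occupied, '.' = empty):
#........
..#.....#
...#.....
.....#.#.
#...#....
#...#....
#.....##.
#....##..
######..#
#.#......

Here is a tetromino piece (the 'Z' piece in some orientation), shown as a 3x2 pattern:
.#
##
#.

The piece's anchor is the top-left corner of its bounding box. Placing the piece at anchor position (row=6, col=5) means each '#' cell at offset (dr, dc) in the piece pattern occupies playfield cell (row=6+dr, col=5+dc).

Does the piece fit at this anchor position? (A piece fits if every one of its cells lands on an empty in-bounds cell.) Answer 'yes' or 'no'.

Check each piece cell at anchor (6, 5):
  offset (0,1) -> (6,6): occupied ('#') -> FAIL
  offset (1,0) -> (7,5): occupied ('#') -> FAIL
  offset (1,1) -> (7,6): occupied ('#') -> FAIL
  offset (2,0) -> (8,5): occupied ('#') -> FAIL
All cells valid: no

Answer: no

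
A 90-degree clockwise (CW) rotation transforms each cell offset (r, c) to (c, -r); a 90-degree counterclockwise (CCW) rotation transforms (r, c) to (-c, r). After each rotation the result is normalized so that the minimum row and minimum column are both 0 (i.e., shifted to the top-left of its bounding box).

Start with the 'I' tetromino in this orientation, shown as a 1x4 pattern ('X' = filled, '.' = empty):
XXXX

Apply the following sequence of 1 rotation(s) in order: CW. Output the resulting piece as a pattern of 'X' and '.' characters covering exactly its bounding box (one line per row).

Start:
XXXX
After rotation 1 (CW):
X
X
X
X

Answer: X
X
X
X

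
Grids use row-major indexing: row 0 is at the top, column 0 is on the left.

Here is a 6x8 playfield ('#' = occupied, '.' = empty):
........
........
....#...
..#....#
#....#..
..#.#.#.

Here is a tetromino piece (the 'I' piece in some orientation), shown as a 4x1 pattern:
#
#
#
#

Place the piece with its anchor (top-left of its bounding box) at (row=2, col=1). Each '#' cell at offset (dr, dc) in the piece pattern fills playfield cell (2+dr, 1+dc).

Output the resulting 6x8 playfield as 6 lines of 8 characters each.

Fill (2+0,1+0) = (2,1)
Fill (2+1,1+0) = (3,1)
Fill (2+2,1+0) = (4,1)
Fill (2+3,1+0) = (5,1)

Answer: ........
........
.#..#...
.##....#
##...#..
.##.#.#.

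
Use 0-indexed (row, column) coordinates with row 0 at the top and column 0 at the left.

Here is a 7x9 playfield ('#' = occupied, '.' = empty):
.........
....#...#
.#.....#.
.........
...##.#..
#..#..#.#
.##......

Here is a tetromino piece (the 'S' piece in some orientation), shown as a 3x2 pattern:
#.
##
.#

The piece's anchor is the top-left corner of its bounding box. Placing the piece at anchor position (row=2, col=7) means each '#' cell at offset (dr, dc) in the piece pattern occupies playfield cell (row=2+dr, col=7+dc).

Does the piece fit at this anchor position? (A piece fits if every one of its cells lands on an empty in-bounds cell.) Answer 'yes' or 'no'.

Answer: no

Derivation:
Check each piece cell at anchor (2, 7):
  offset (0,0) -> (2,7): occupied ('#') -> FAIL
  offset (1,0) -> (3,7): empty -> OK
  offset (1,1) -> (3,8): empty -> OK
  offset (2,1) -> (4,8): empty -> OK
All cells valid: no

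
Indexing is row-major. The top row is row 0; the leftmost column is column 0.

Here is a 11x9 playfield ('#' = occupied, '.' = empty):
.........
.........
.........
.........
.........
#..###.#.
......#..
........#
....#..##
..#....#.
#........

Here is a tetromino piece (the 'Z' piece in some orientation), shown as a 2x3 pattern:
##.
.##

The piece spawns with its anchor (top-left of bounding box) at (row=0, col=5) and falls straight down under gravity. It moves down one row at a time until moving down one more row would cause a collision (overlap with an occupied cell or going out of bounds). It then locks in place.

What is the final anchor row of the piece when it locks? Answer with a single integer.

Answer: 3

Derivation:
Spawn at (row=0, col=5). Try each row:
  row 0: fits
  row 1: fits
  row 2: fits
  row 3: fits
  row 4: blocked -> lock at row 3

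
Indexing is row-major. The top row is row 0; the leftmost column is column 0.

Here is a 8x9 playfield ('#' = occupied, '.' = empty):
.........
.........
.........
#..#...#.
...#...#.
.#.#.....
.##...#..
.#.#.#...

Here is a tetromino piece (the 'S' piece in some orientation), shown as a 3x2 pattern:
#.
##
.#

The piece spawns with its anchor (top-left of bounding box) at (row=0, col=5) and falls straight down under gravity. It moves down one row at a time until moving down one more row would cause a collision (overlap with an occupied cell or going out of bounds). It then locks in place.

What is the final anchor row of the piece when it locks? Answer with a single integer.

Answer: 3

Derivation:
Spawn at (row=0, col=5). Try each row:
  row 0: fits
  row 1: fits
  row 2: fits
  row 3: fits
  row 4: blocked -> lock at row 3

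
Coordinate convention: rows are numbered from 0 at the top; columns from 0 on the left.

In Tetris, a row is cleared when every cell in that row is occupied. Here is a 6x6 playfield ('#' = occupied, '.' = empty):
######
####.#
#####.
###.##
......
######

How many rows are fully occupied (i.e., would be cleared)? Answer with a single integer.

Check each row:
  row 0: 0 empty cells -> FULL (clear)
  row 1: 1 empty cell -> not full
  row 2: 1 empty cell -> not full
  row 3: 1 empty cell -> not full
  row 4: 6 empty cells -> not full
  row 5: 0 empty cells -> FULL (clear)
Total rows cleared: 2

Answer: 2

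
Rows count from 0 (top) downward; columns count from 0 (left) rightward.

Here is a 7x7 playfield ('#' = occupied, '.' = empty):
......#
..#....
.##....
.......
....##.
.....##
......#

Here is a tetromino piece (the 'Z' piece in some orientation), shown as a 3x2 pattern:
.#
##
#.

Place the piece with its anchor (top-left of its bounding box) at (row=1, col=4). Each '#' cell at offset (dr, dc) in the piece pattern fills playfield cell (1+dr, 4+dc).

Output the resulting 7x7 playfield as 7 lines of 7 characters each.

Answer: ......#
..#..#.
.##.##.
....#..
....##.
.....##
......#

Derivation:
Fill (1+0,4+1) = (1,5)
Fill (1+1,4+0) = (2,4)
Fill (1+1,4+1) = (2,5)
Fill (1+2,4+0) = (3,4)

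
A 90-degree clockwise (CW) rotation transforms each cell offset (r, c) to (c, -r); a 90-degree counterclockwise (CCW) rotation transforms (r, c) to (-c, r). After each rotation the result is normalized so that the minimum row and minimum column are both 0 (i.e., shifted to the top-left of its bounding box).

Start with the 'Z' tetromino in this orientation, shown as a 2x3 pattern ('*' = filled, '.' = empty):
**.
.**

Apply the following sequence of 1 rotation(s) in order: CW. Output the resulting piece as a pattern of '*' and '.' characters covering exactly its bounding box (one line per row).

Answer: .*
**
*.

Derivation:
Start:
**.
.**
After rotation 1 (CW):
.*
**
*.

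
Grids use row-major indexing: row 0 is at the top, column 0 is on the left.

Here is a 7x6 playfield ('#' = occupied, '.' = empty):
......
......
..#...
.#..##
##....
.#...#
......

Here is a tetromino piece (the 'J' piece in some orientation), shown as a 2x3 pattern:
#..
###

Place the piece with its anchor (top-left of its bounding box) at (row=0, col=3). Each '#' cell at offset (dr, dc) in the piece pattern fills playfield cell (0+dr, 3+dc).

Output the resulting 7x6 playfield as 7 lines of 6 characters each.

Fill (0+0,3+0) = (0,3)
Fill (0+1,3+0) = (1,3)
Fill (0+1,3+1) = (1,4)
Fill (0+1,3+2) = (1,5)

Answer: ...#..
...###
..#...
.#..##
##....
.#...#
......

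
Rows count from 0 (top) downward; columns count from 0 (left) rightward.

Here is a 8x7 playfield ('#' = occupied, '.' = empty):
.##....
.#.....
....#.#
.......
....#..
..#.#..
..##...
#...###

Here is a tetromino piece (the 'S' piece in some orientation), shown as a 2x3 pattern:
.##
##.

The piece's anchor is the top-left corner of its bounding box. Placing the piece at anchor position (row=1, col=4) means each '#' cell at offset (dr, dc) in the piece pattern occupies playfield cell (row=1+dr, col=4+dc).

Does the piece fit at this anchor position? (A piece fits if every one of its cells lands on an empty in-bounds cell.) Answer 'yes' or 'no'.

Check each piece cell at anchor (1, 4):
  offset (0,1) -> (1,5): empty -> OK
  offset (0,2) -> (1,6): empty -> OK
  offset (1,0) -> (2,4): occupied ('#') -> FAIL
  offset (1,1) -> (2,5): empty -> OK
All cells valid: no

Answer: no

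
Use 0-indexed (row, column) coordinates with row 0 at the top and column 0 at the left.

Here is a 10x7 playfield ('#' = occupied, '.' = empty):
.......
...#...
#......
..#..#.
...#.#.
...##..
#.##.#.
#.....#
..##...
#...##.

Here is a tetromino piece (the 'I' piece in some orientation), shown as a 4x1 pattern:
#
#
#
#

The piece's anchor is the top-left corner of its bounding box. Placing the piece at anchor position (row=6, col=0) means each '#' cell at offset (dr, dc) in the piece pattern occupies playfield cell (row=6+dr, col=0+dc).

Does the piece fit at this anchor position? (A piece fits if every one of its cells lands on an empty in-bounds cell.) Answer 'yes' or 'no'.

Answer: no

Derivation:
Check each piece cell at anchor (6, 0):
  offset (0,0) -> (6,0): occupied ('#') -> FAIL
  offset (1,0) -> (7,0): occupied ('#') -> FAIL
  offset (2,0) -> (8,0): empty -> OK
  offset (3,0) -> (9,0): occupied ('#') -> FAIL
All cells valid: no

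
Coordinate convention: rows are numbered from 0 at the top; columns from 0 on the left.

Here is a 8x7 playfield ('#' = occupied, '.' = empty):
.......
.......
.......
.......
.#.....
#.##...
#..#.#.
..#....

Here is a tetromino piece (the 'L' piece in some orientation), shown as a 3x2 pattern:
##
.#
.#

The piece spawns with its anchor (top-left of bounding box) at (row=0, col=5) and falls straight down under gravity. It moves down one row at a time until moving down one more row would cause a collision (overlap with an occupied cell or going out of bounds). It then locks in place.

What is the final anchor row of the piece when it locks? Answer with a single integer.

Spawn at (row=0, col=5). Try each row:
  row 0: fits
  row 1: fits
  row 2: fits
  row 3: fits
  row 4: fits
  row 5: fits
  row 6: blocked -> lock at row 5

Answer: 5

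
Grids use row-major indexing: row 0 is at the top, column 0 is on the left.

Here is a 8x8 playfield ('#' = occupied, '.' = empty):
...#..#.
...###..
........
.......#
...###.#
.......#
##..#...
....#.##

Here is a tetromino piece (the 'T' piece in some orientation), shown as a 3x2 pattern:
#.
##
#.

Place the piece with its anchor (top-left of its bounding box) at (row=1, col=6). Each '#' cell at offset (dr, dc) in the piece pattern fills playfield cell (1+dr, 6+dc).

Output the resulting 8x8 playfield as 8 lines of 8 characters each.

Answer: ...#..#.
...####.
......##
......##
...###.#
.......#
##..#...
....#.##

Derivation:
Fill (1+0,6+0) = (1,6)
Fill (1+1,6+0) = (2,6)
Fill (1+1,6+1) = (2,7)
Fill (1+2,6+0) = (3,6)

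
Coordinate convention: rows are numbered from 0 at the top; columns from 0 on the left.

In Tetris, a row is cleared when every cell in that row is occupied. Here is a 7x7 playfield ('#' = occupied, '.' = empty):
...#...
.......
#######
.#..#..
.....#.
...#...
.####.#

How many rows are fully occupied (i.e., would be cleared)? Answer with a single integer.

Check each row:
  row 0: 6 empty cells -> not full
  row 1: 7 empty cells -> not full
  row 2: 0 empty cells -> FULL (clear)
  row 3: 5 empty cells -> not full
  row 4: 6 empty cells -> not full
  row 5: 6 empty cells -> not full
  row 6: 2 empty cells -> not full
Total rows cleared: 1

Answer: 1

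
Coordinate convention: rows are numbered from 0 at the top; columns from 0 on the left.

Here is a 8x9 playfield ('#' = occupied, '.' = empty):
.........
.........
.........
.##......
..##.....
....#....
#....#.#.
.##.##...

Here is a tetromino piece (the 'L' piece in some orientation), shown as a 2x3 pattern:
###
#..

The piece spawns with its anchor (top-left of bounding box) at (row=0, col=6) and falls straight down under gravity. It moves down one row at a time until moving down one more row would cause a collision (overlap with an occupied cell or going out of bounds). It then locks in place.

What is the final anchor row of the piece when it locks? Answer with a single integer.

Answer: 5

Derivation:
Spawn at (row=0, col=6). Try each row:
  row 0: fits
  row 1: fits
  row 2: fits
  row 3: fits
  row 4: fits
  row 5: fits
  row 6: blocked -> lock at row 5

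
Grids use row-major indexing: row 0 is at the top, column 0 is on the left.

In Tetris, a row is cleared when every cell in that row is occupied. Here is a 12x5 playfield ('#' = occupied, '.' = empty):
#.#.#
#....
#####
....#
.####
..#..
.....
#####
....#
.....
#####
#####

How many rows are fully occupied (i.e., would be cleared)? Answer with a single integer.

Check each row:
  row 0: 2 empty cells -> not full
  row 1: 4 empty cells -> not full
  row 2: 0 empty cells -> FULL (clear)
  row 3: 4 empty cells -> not full
  row 4: 1 empty cell -> not full
  row 5: 4 empty cells -> not full
  row 6: 5 empty cells -> not full
  row 7: 0 empty cells -> FULL (clear)
  row 8: 4 empty cells -> not full
  row 9: 5 empty cells -> not full
  row 10: 0 empty cells -> FULL (clear)
  row 11: 0 empty cells -> FULL (clear)
Total rows cleared: 4

Answer: 4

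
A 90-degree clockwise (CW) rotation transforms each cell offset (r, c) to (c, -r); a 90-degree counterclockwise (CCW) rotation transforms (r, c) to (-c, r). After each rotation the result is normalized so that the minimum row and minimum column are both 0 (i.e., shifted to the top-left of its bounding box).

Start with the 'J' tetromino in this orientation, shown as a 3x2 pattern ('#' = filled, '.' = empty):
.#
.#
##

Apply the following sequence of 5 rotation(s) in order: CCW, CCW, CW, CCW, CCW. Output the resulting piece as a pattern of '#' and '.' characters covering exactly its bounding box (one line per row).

Start:
.#
.#
##
After rotation 1 (CCW):
###
..#
After rotation 2 (CCW):
##
#.
#.
After rotation 3 (CW):
###
..#
After rotation 4 (CCW):
##
#.
#.
After rotation 5 (CCW):
#..
###

Answer: #..
###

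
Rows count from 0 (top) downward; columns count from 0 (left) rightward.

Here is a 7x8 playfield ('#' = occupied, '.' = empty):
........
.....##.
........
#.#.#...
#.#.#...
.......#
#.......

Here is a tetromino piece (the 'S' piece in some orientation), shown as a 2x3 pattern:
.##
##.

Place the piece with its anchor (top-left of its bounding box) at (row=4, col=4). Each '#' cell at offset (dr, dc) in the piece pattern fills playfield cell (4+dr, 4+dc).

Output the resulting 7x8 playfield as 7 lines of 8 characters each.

Answer: ........
.....##.
........
#.#.#...
#.#.###.
....##.#
#.......

Derivation:
Fill (4+0,4+1) = (4,5)
Fill (4+0,4+2) = (4,6)
Fill (4+1,4+0) = (5,4)
Fill (4+1,4+1) = (5,5)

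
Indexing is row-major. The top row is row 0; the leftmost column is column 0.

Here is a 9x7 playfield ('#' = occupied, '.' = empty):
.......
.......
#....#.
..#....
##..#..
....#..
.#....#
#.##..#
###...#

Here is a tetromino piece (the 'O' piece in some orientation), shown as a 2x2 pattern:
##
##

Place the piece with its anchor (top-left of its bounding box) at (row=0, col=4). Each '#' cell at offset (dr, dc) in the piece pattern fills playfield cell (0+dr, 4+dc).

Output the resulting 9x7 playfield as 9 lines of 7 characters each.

Answer: ....##.
....##.
#....#.
..#....
##..#..
....#..
.#....#
#.##..#
###...#

Derivation:
Fill (0+0,4+0) = (0,4)
Fill (0+0,4+1) = (0,5)
Fill (0+1,4+0) = (1,4)
Fill (0+1,4+1) = (1,5)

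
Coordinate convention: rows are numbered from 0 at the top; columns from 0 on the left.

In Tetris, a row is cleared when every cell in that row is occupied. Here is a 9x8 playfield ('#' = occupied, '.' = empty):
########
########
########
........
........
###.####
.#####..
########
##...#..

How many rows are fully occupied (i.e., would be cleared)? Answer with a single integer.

Answer: 4

Derivation:
Check each row:
  row 0: 0 empty cells -> FULL (clear)
  row 1: 0 empty cells -> FULL (clear)
  row 2: 0 empty cells -> FULL (clear)
  row 3: 8 empty cells -> not full
  row 4: 8 empty cells -> not full
  row 5: 1 empty cell -> not full
  row 6: 3 empty cells -> not full
  row 7: 0 empty cells -> FULL (clear)
  row 8: 5 empty cells -> not full
Total rows cleared: 4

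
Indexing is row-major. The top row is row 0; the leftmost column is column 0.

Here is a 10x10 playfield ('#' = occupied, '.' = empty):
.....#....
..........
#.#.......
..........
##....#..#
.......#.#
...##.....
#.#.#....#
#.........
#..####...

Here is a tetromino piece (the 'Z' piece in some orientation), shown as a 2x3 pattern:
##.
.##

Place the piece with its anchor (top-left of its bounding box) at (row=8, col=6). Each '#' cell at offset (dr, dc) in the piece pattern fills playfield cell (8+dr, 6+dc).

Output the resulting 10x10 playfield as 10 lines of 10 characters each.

Fill (8+0,6+0) = (8,6)
Fill (8+0,6+1) = (8,7)
Fill (8+1,6+1) = (9,7)
Fill (8+1,6+2) = (9,8)

Answer: .....#....
..........
#.#.......
..........
##....#..#
.......#.#
...##.....
#.#.#....#
#.....##..
#..######.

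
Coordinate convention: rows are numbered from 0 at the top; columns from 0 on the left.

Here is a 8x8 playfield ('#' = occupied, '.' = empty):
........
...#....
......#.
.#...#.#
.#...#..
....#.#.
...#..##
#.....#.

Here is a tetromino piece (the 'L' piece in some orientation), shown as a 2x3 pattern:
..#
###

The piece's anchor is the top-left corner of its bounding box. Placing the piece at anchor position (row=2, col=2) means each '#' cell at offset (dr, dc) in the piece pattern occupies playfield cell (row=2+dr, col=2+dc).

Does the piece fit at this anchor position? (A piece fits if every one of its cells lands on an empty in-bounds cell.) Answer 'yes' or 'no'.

Check each piece cell at anchor (2, 2):
  offset (0,2) -> (2,4): empty -> OK
  offset (1,0) -> (3,2): empty -> OK
  offset (1,1) -> (3,3): empty -> OK
  offset (1,2) -> (3,4): empty -> OK
All cells valid: yes

Answer: yes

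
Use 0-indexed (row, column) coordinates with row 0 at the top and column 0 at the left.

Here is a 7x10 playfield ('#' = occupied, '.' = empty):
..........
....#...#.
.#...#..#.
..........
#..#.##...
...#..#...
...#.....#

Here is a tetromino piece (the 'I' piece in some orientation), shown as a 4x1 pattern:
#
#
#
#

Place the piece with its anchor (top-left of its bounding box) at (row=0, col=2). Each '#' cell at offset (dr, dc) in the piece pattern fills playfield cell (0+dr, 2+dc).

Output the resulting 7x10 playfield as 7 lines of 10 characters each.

Answer: ..#.......
..#.#...#.
.##..#..#.
..#.......
#..#.##...
...#..#...
...#.....#

Derivation:
Fill (0+0,2+0) = (0,2)
Fill (0+1,2+0) = (1,2)
Fill (0+2,2+0) = (2,2)
Fill (0+3,2+0) = (3,2)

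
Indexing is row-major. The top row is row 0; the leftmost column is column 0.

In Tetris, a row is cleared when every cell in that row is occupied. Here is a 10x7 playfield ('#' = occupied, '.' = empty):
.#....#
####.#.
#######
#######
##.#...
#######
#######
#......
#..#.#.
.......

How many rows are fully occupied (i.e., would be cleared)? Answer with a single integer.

Check each row:
  row 0: 5 empty cells -> not full
  row 1: 2 empty cells -> not full
  row 2: 0 empty cells -> FULL (clear)
  row 3: 0 empty cells -> FULL (clear)
  row 4: 4 empty cells -> not full
  row 5: 0 empty cells -> FULL (clear)
  row 6: 0 empty cells -> FULL (clear)
  row 7: 6 empty cells -> not full
  row 8: 4 empty cells -> not full
  row 9: 7 empty cells -> not full
Total rows cleared: 4

Answer: 4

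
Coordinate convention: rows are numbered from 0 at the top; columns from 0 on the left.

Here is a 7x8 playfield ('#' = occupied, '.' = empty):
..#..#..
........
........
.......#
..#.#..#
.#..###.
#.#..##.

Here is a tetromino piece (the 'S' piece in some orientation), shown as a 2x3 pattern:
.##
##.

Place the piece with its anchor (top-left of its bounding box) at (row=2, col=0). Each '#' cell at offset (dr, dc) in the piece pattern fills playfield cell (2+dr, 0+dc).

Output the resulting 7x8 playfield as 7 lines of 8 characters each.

Fill (2+0,0+1) = (2,1)
Fill (2+0,0+2) = (2,2)
Fill (2+1,0+0) = (3,0)
Fill (2+1,0+1) = (3,1)

Answer: ..#..#..
........
.##.....
##.....#
..#.#..#
.#..###.
#.#..##.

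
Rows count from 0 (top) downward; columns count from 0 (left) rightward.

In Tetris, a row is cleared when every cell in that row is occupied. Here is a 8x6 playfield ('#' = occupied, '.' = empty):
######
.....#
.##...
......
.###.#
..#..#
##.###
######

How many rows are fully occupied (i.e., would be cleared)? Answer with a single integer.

Check each row:
  row 0: 0 empty cells -> FULL (clear)
  row 1: 5 empty cells -> not full
  row 2: 4 empty cells -> not full
  row 3: 6 empty cells -> not full
  row 4: 2 empty cells -> not full
  row 5: 4 empty cells -> not full
  row 6: 1 empty cell -> not full
  row 7: 0 empty cells -> FULL (clear)
Total rows cleared: 2

Answer: 2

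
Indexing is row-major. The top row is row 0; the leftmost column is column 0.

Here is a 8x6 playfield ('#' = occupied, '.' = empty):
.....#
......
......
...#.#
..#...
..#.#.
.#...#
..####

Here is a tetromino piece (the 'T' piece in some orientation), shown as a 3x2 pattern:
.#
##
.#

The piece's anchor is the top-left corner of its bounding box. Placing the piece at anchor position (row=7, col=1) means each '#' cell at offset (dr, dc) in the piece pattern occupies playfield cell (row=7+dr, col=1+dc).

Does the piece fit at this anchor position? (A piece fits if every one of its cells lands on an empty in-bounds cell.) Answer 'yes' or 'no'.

Check each piece cell at anchor (7, 1):
  offset (0,1) -> (7,2): occupied ('#') -> FAIL
  offset (1,0) -> (8,1): out of bounds -> FAIL
  offset (1,1) -> (8,2): out of bounds -> FAIL
  offset (2,1) -> (9,2): out of bounds -> FAIL
All cells valid: no

Answer: no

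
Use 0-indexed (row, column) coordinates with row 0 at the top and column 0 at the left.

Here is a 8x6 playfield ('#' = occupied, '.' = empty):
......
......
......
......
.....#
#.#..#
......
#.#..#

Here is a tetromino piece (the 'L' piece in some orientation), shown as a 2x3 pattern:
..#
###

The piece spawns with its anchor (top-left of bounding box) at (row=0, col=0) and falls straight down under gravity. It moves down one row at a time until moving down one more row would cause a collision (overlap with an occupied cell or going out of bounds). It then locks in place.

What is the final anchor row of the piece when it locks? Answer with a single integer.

Answer: 3

Derivation:
Spawn at (row=0, col=0). Try each row:
  row 0: fits
  row 1: fits
  row 2: fits
  row 3: fits
  row 4: blocked -> lock at row 3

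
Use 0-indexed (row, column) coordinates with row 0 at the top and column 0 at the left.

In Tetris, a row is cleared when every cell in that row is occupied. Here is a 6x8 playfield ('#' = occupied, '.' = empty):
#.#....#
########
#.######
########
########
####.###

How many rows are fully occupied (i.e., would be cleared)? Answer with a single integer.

Check each row:
  row 0: 5 empty cells -> not full
  row 1: 0 empty cells -> FULL (clear)
  row 2: 1 empty cell -> not full
  row 3: 0 empty cells -> FULL (clear)
  row 4: 0 empty cells -> FULL (clear)
  row 5: 1 empty cell -> not full
Total rows cleared: 3

Answer: 3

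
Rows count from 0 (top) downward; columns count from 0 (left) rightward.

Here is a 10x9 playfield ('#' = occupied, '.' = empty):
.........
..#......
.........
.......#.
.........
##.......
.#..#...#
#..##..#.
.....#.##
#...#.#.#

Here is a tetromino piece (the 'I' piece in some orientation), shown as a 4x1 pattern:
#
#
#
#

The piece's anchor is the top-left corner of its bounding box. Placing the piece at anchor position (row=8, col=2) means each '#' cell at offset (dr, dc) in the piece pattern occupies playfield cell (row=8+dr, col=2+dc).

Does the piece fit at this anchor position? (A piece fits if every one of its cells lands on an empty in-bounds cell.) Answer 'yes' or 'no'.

Answer: no

Derivation:
Check each piece cell at anchor (8, 2):
  offset (0,0) -> (8,2): empty -> OK
  offset (1,0) -> (9,2): empty -> OK
  offset (2,0) -> (10,2): out of bounds -> FAIL
  offset (3,0) -> (11,2): out of bounds -> FAIL
All cells valid: no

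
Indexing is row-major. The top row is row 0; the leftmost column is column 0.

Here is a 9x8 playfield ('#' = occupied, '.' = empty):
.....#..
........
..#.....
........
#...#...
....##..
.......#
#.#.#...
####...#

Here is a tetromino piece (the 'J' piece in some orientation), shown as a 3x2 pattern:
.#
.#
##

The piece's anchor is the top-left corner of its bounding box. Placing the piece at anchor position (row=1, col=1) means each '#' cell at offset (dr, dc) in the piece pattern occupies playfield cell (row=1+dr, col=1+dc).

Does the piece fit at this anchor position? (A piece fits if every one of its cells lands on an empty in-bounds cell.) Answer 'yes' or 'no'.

Check each piece cell at anchor (1, 1):
  offset (0,1) -> (1,2): empty -> OK
  offset (1,1) -> (2,2): occupied ('#') -> FAIL
  offset (2,0) -> (3,1): empty -> OK
  offset (2,1) -> (3,2): empty -> OK
All cells valid: no

Answer: no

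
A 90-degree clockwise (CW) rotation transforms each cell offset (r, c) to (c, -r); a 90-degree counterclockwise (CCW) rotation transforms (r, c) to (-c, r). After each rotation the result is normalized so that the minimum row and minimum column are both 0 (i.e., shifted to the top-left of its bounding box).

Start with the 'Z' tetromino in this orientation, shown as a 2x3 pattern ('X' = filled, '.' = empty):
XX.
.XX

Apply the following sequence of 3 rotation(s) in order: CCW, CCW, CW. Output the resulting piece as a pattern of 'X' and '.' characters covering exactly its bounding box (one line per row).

Answer: .X
XX
X.

Derivation:
Start:
XX.
.XX
After rotation 1 (CCW):
.X
XX
X.
After rotation 2 (CCW):
XX.
.XX
After rotation 3 (CW):
.X
XX
X.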